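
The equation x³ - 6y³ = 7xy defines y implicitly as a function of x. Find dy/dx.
Differentiate both sides with respect to x, treating y as y(x). By the chain rule, any term containing y contributes a factor of y' = dy/dx when we differentiate it.

Move every term to one side and write the relation as F(x, y) = 0. Term by term,
  d/dx[x^3] = 3x^2
  d/dx[-7xy] = -7x·y' - 7y
  d/dx[-6y^3] = -18y^2·y'

The pieces without y' make up ∂F/∂x and the coefficient of y' is ∂F/∂y:
  ∂F/∂x = 3x^2 - 7y,
  ∂F/∂y = -7x - 18y^2.

Since d/dx[F] = ∂F/∂x + (∂F/∂y)·y' = 0, solve for y':
  (∂F/∂y)·y' = -∂F/∂x
  dy/dx = -(∂F/∂x)/(∂F/∂y) = -(3x^2 - 7y)/(-7x - 18y^2) = (3x^2 - 7y)/(7x + 18y^2)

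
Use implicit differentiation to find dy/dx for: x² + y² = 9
Apply d/dx to both sides, remembering that y depends on x. Each occurrence of y therefore brings in a y' = dy/dx via the chain rule.

With F(x, y) equal to the left-hand side minus the right, differentiate F term by term:
  d/dx[x^2] = 2x
  d/dx[y^2] = 2y·y'
  d/dx[-9] = 0
Adding these up, d/dx[F] = 0 becomes
  (2x) + (2y)·y' = 0,
so isolating y',
  dy/dx = -(2x)/(2y) = -x/y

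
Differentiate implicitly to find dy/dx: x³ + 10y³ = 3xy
Apply d/dx to both sides, remembering that y depends on x. Each occurrence of y therefore brings in a y' = dy/dx via the chain rule.

With F(x, y) equal to the left-hand side minus the right, differentiate F term by term:
  d/dx[x^3] = 3x^2
  d/dx[-3xy] = -3x·y' - 3y
  d/dx[10y^3] = 30y^2·y'
Adding these up, d/dx[F] = 0 becomes
  (3x^2 - 3y) + (-3x + 30y^2)·y' = 0,
so isolating y',
  dy/dx = -(3x^2 - 3y)/(-3x + 30y^2) = (x^2 - y)/(x - 10y^2)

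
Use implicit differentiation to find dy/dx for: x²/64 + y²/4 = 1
Differentiate the relation implicitly: treat y = y(x) and apply the chain rule, so every y-derivative picks up a y' = dy/dx factor.

With everything moved to the left-hand side, differentiate term by term:
  d/dx[x^2/64] = x/32
  d/dx[y^2/4] = y·y'/2
  d/dx[-1] = 0

Separating the contributions that come from x directly and those that come through y:
  without y':      x/32
  multiplying y':  y/2

so (x/32) + (y/2)·y' = 0, and therefore
  dy/dx = -(x/32)/(y/2) = -x/(16y)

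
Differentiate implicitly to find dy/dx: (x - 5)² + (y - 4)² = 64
Take d/dx of both sides. Since y is implicitly a function of x, the chain rule attaches a y' = dy/dx factor whenever we differentiate through y.

Set F(x, y) = (left side) − (right side), so the curve is F = 0. Differentiating each term of F:
  d/dx[(x - 5)^2] = 2x - 10
  d/dx[(y - 4)^2] = 2·y'(y - 4)
  d/dx[-64] = 0

Collecting, the y'-free part is the partial derivative in x and the y' coefficient is the partial derivative in y:
  ∂F/∂x = 2x - 10
  ∂F/∂y = 2y - 8

so d/dx[F(x, y(x))] = ∂F/∂x + (∂F/∂y)·y' = 0. Rearranging,
  dy/dx = -(∂F/∂x)/(∂F/∂y) = -(2x - 10)/(2y - 8) = (5 - x)/(y - 4)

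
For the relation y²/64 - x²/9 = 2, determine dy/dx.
Differentiate the relation implicitly: treat y = y(x) and apply the chain rule, so every y-derivative picks up a y' = dy/dx factor.

With everything moved to the left-hand side, differentiate term by term:
  d/dx[-x^2/9] = -2x/9
  d/dx[y^2/64] = y·y'/32
  d/dx[-2] = 0

Separating the contributions that come from x directly and those that come through y:
  without y':      -2x/9
  multiplying y':  y/32

so (-2x/9) + (y/32)·y' = 0, and therefore
  dy/dx = -(-2x/9)/(y/32) = 64x/(9y)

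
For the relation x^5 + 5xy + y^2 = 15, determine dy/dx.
Differentiate the relation implicitly: treat y = y(x) and apply the chain rule, so every y-derivative picks up a y' = dy/dx factor.

With everything moved to the left-hand side, differentiate term by term:
  d/dx[x^5] = 5x^4
  d/dx[5xy] = 5x·y' + 5y
  d/dx[y^2] = 2y·y'
  d/dx[-15] = 0

Separating the contributions that come from x directly and those that come through y:
  without y':      5x^4 + 5y
  multiplying y':  5x + 2y

so (5x^4 + 5y) + (5x + 2y)·y' = 0, and therefore
  dy/dx = -(5x^4 + 5y)/(5x + 2y) = 5(-x^4 - y)/(5x + 2y)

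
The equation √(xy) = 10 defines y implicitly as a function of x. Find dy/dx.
Apply d/dx to both sides, remembering that y depends on x. Each occurrence of y therefore brings in a y' = dy/dx via the chain rule.

With F(x, y) equal to the left-hand side minus the right, differentiate F term by term:
  d/dx[√(xy)] = √(xy)(x·y'/2 + y/2)/(xy)
  d/dx[-10] = 0
Adding these up, d/dx[F] = 0 becomes
  (√(xy)/(2x)) + (√(xy)/(2y))·y' = 0,
so isolating y',
  dy/dx = -(√(xy)/(2x))/(√(xy)/(2y)) = -y/x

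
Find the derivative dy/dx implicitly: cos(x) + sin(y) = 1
Apply d/dx to both sides, remembering that y depends on x. Each occurrence of y therefore brings in a y' = dy/dx via the chain rule.

With F(x, y) equal to the left-hand side minus the right, differentiate F term by term:
  d/dx[sin(y)] = y'·cos(y)
  d/dx[cos(x)] = -sin(x)
  d/dx[-1] = 0
Adding these up, d/dx[F] = 0 becomes
  (-sin(x)) + (cos(y))·y' = 0,
so isolating y',
  dy/dx = -(-sin(x))/(cos(y)) = sin(x)/cos(y)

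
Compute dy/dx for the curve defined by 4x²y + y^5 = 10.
Take d/dx of both sides. Since y is implicitly a function of x, the chain rule attaches a y' = dy/dx factor whenever we differentiate through y.

Set F(x, y) = (left side) − (right side), so the curve is F = 0. Differentiating each term of F:
  d/dx[4x^2y] = 4x^2·y' + 8xy
  d/dx[y^5] = 5y^4·y'
  d/dx[-10] = 0

Collecting, the y'-free part is the partial derivative in x and the y' coefficient is the partial derivative in y:
  ∂F/∂x = 8xy
  ∂F/∂y = 4x^2 + 5y^4

so d/dx[F(x, y(x))] = ∂F/∂x + (∂F/∂y)·y' = 0. Rearranging,
  dy/dx = -(∂F/∂x)/(∂F/∂y) = -(8xy)/(4x^2 + 5y^4) = -8xy/(4x^2 + 5y^4)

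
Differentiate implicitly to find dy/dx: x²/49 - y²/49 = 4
Apply d/dx to both sides, remembering that y depends on x. Each occurrence of y therefore brings in a y' = dy/dx via the chain rule.

With F(x, y) equal to the left-hand side minus the right, differentiate F term by term:
  d/dx[x^2/49] = 2x/49
  d/dx[-y^2/49] = -2y·y'/49
  d/dx[-4] = 0
Adding these up, d/dx[F] = 0 becomes
  (2x/49) + (-2y/49)·y' = 0,
so isolating y',
  dy/dx = -(2x/49)/(-2y/49) = x/y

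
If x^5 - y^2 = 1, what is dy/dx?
Differentiate both sides with respect to x, treating y as y(x). By the chain rule, any term containing y contributes a factor of y' = dy/dx when we differentiate it.

Move every term to one side and write the relation as F(x, y) = 0. Term by term,
  d/dx[x^5] = 5x^4
  d/dx[-y^2] = -2y·y'
  d/dx[-1] = 0

The pieces without y' make up ∂F/∂x and the coefficient of y' is ∂F/∂y:
  ∂F/∂x = 5x^4,
  ∂F/∂y = -2y.

Since d/dx[F] = ∂F/∂x + (∂F/∂y)·y' = 0, solve for y':
  (∂F/∂y)·y' = -∂F/∂x
  dy/dx = -(∂F/∂x)/(∂F/∂y) = -(5x^4)/(-2y) = 5x^4/(2y)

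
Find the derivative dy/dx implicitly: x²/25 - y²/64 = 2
Differentiate both sides with respect to x, treating y as y(x). By the chain rule, any term containing y contributes a factor of y' = dy/dx when we differentiate it.

Move every term to one side and write the relation as F(x, y) = 0. Term by term,
  d/dx[x^2/25] = 2x/25
  d/dx[-y^2/64] = -y·y'/32
  d/dx[-2] = 0

The pieces without y' make up ∂F/∂x and the coefficient of y' is ∂F/∂y:
  ∂F/∂x = 2x/25,
  ∂F/∂y = -y/32.

Since d/dx[F] = ∂F/∂x + (∂F/∂y)·y' = 0, solve for y':
  (∂F/∂y)·y' = -∂F/∂x
  dy/dx = -(∂F/∂x)/(∂F/∂y) = -(2x/25)/(-y/32) = 64x/(25y)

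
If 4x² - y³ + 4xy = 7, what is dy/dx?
Differentiate both sides with respect to x, treating y as y(x). By the chain rule, any term containing y contributes a factor of y' = dy/dx when we differentiate it.

Move every term to one side and write the relation as F(x, y) = 0. Term by term,
  d/dx[4x^2] = 8x
  d/dx[4xy] = 4x·y' + 4y
  d/dx[-y^3] = -3y^2·y'
  d/dx[-7] = 0

The pieces without y' make up ∂F/∂x and the coefficient of y' is ∂F/∂y:
  ∂F/∂x = 8x + 4y,
  ∂F/∂y = 4x - 3y^2.

Since d/dx[F] = ∂F/∂x + (∂F/∂y)·y' = 0, solve for y':
  (∂F/∂y)·y' = -∂F/∂x
  dy/dx = -(∂F/∂x)/(∂F/∂y) = -(8x + 4y)/(4x - 3y^2) = 4(-2x - y)/(4x - 3y^2)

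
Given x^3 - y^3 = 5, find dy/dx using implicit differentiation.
Take d/dx of both sides. Since y is implicitly a function of x, the chain rule attaches a y' = dy/dx factor whenever we differentiate through y.

Set F(x, y) = (left side) − (right side), so the curve is F = 0. Differentiating each term of F:
  d/dx[x^3] = 3x^2
  d/dx[-y^3] = -3y^2·y'
  d/dx[-5] = 0

Collecting, the y'-free part is the partial derivative in x and the y' coefficient is the partial derivative in y:
  ∂F/∂x = 3x^2
  ∂F/∂y = -3y^2

so d/dx[F(x, y(x))] = ∂F/∂x + (∂F/∂y)·y' = 0. Rearranging,
  dy/dx = -(∂F/∂x)/(∂F/∂y) = -(3x^2)/(-3y^2) = x^2/y^2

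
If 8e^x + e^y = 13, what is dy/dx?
Take d/dx of both sides. Since y is implicitly a function of x, the chain rule attaches a y' = dy/dx factor whenever we differentiate through y.

Set F(x, y) = (left side) − (right side), so the curve is F = 0. Differentiating each term of F:
  d/dx[8e^(x)] = 8e^(x)
  d/dx[e^(y)] = y'·e^(y)
  d/dx[-13] = 0

Collecting, the y'-free part is the partial derivative in x and the y' coefficient is the partial derivative in y:
  ∂F/∂x = 8e^(x)
  ∂F/∂y = e^(y)

so d/dx[F(x, y(x))] = ∂F/∂x + (∂F/∂y)·y' = 0. Rearranging,
  dy/dx = -(∂F/∂x)/(∂F/∂y) = -(8e^(x))/(e^(y)) = -8e^(x - y)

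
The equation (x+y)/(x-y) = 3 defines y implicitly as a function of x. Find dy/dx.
Differentiate the relation implicitly: treat y = y(x) and apply the chain rule, so every y-derivative picks up a y' = dy/dx factor.

With everything moved to the left-hand side, differentiate term by term:
  d/dx[(x + y)/(x - y)] = (y' + 1)/(x - y) + (x + y)(y' - 1)/(x - y)^2
  d/dx[-3] = 0

Separating the contributions that come from x directly and those that come through y:
  without y':      1/(x - y) - (x + y)/(x - y)^2
  multiplying y':  1/(x - y) + (x + y)/(x - y)^2

so (1/(x - y) - (x + y)/(x - y)^2) + (1/(x - y) + (x + y)/(x - y)^2)·y' = 0, and therefore
  dy/dx = -(1/(x - y) - (x + y)/(x - y)^2)/(1/(x - y) + (x + y)/(x - y)^2)
        = -(-2y/(x - y)^2)/(2x/(x - y)^2) = y/x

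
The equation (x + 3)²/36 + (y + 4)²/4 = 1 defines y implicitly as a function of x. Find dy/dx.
Differentiate the relation implicitly: treat y = y(x) and apply the chain rule, so every y-derivative picks up a y' = dy/dx factor.

With everything moved to the left-hand side, differentiate term by term:
  d/dx[(x + 3)^2/36] = x/18 + 1/6
  d/dx[(y + 4)^2/4] = y'(y + 4)/2
  d/dx[-1] = 0

Separating the contributions that come from x directly and those that come through y:
  without y':      x/18 + 1/6
  multiplying y':  y/2 + 2

so (x/18 + 1/6) + (y/2 + 2)·y' = 0, and therefore
  dy/dx = -(x/18 + 1/6)/(y/2 + 2)
        = -((x + 3)/18)/((y + 4)/2) = (-x - 3)/(9(y + 4))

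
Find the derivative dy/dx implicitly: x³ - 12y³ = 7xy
Apply d/dx to both sides, remembering that y depends on x. Each occurrence of y therefore brings in a y' = dy/dx via the chain rule.

With F(x, y) equal to the left-hand side minus the right, differentiate F term by term:
  d/dx[x^3] = 3x^2
  d/dx[-7xy] = -7x·y' - 7y
  d/dx[-12y^3] = -36y^2·y'
Adding these up, d/dx[F] = 0 becomes
  (3x^2 - 7y) + (-7x - 36y^2)·y' = 0,
so isolating y',
  dy/dx = -(3x^2 - 7y)/(-7x - 36y^2) = (3x^2 - 7y)/(7x + 36y^2)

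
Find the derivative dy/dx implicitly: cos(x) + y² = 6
Differentiate the relation implicitly: treat y = y(x) and apply the chain rule, so every y-derivative picks up a y' = dy/dx factor.

With everything moved to the left-hand side, differentiate term by term:
  d/dx[y^2] = 2y·y'
  d/dx[cos(x)] = -sin(x)
  d/dx[-6] = 0

Separating the contributions that come from x directly and those that come through y:
  without y':      -sin(x)
  multiplying y':  2y

so (-sin(x)) + (2y)·y' = 0, and therefore
  dy/dx = -(-sin(x))/(2y) = sin(x)/(2y)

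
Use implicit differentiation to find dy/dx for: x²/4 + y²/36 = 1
Take d/dx of both sides. Since y is implicitly a function of x, the chain rule attaches a y' = dy/dx factor whenever we differentiate through y.

Set F(x, y) = (left side) − (right side), so the curve is F = 0. Differentiating each term of F:
  d/dx[x^2/4] = x/2
  d/dx[y^2/36] = y·y'/18
  d/dx[-1] = 0

Collecting, the y'-free part is the partial derivative in x and the y' coefficient is the partial derivative in y:
  ∂F/∂x = x/2
  ∂F/∂y = y/18

so d/dx[F(x, y(x))] = ∂F/∂x + (∂F/∂y)·y' = 0. Rearranging,
  dy/dx = -(∂F/∂x)/(∂F/∂y) = -(x/2)/(y/18) = -9x/y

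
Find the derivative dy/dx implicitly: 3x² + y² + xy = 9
Differentiate both sides with respect to x, treating y as y(x). By the chain rule, any term containing y contributes a factor of y' = dy/dx when we differentiate it.

Move every term to one side and write the relation as F(x, y) = 0. Term by term,
  d/dx[3x^2] = 6x
  d/dx[xy] = x·y' + y
  d/dx[y^2] = 2y·y'
  d/dx[-9] = 0

The pieces without y' make up ∂F/∂x and the coefficient of y' is ∂F/∂y:
  ∂F/∂x = 6x + y,
  ∂F/∂y = x + 2y.

Since d/dx[F] = ∂F/∂x + (∂F/∂y)·y' = 0, solve for y':
  (∂F/∂y)·y' = -∂F/∂x
  dy/dx = -(∂F/∂x)/(∂F/∂y) = -(6x + y)/(x + 2y) = (-6x - y)/(x + 2y)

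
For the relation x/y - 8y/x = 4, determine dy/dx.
Take d/dx of both sides. Since y is implicitly a function of x, the chain rule attaches a y' = dy/dx factor whenever we differentiate through y.

Set F(x, y) = (left side) − (right side), so the curve is F = 0. Differentiating each term of F:
  d/dx[x/y] = -x·y'/y^2 + 1/y
  d/dx[-8y/x] = -8·y'/x + 8y/x^2
  d/dx[-4] = 0

Collecting, the y'-free part is the partial derivative in x and the y' coefficient is the partial derivative in y:
  ∂F/∂x = 1/y + 8y/x^2
  ∂F/∂y = -x/y^2 - 8/x

so d/dx[F(x, y(x))] = ∂F/∂x + (∂F/∂y)·y' = 0. Rearranging,
  dy/dx = -(∂F/∂x)/(∂F/∂y) = -(1/y + 8y/x^2)/(-x/y^2 - 8/x)
        = -((x^2 + 8y^2)/(x^2y))/(-(x^2 + 8y^2)/(xy^2)) = y/x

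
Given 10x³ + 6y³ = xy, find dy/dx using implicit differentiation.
Take d/dx of both sides. Since y is implicitly a function of x, the chain rule attaches a y' = dy/dx factor whenever we differentiate through y.

Set F(x, y) = (left side) − (right side), so the curve is F = 0. Differentiating each term of F:
  d/dx[10x^3] = 30x^2
  d/dx[-xy] = -x·y' - y
  d/dx[6y^3] = 18y^2·y'

Collecting, the y'-free part is the partial derivative in x and the y' coefficient is the partial derivative in y:
  ∂F/∂x = 30x^2 - y
  ∂F/∂y = -x + 18y^2

so d/dx[F(x, y(x))] = ∂F/∂x + (∂F/∂y)·y' = 0. Rearranging,
  dy/dx = -(∂F/∂x)/(∂F/∂y) = -(30x^2 - y)/(-x + 18y^2) = (30x^2 - y)/(x - 18y^2)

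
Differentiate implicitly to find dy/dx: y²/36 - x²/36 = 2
Take d/dx of both sides. Since y is implicitly a function of x, the chain rule attaches a y' = dy/dx factor whenever we differentiate through y.

Set F(x, y) = (left side) − (right side), so the curve is F = 0. Differentiating each term of F:
  d/dx[-x^2/36] = -x/18
  d/dx[y^2/36] = y·y'/18
  d/dx[-2] = 0

Collecting, the y'-free part is the partial derivative in x and the y' coefficient is the partial derivative in y:
  ∂F/∂x = -x/18
  ∂F/∂y = y/18

so d/dx[F(x, y(x))] = ∂F/∂x + (∂F/∂y)·y' = 0. Rearranging,
  dy/dx = -(∂F/∂x)/(∂F/∂y) = -(-x/18)/(y/18) = x/y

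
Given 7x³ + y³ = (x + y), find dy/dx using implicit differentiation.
Differentiate both sides with respect to x, treating y as y(x). By the chain rule, any term containing y contributes a factor of y' = dy/dx when we differentiate it.

Move every term to one side and write the relation as F(x, y) = 0. Term by term,
  d/dx[7x^3] = 21x^2
  d/dx[-x] = -1
  d/dx[y^3] = 3y^2·y'
  d/dx[-y] = -y'

The pieces without y' make up ∂F/∂x and the coefficient of y' is ∂F/∂y:
  ∂F/∂x = 21x^2 - 1,
  ∂F/∂y = 3y^2 - 1.

Since d/dx[F] = ∂F/∂x + (∂F/∂y)·y' = 0, solve for y':
  (∂F/∂y)·y' = -∂F/∂x
  dy/dx = -(∂F/∂x)/(∂F/∂y) = -(21x^2 - 1)/(3y^2 - 1) = (1 - 21x^2)/(3y^2 - 1)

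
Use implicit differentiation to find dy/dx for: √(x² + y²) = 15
Differentiate both sides with respect to x, treating y as y(x). By the chain rule, any term containing y contributes a factor of y' = dy/dx when we differentiate it.

Move every term to one side and write the relation as F(x, y) = 0. Term by term,
  d/dx[√(x^2 + y^2)] = (x + y·y')/√(x^2 + y^2)
  d/dx[-15] = 0

The pieces without y' make up ∂F/∂x and the coefficient of y' is ∂F/∂y:
  ∂F/∂x = x/√(x^2 + y^2),
  ∂F/∂y = y/√(x^2 + y^2).

Since d/dx[F] = ∂F/∂x + (∂F/∂y)·y' = 0, solve for y':
  (∂F/∂y)·y' = -∂F/∂x
  dy/dx = -(∂F/∂x)/(∂F/∂y) = -(x/√(x^2 + y^2))/(y/√(x^2 + y^2)) = -x/y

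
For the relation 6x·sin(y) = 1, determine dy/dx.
Take d/dx of both sides. Since y is implicitly a function of x, the chain rule attaches a y' = dy/dx factor whenever we differentiate through y.

Set F(x, y) = (left side) − (right side), so the curve is F = 0. Differentiating each term of F:
  d/dx[6x·sin(y)] = 6x·y'·cos(y) + 6sin(y)
  d/dx[-1] = 0

Collecting, the y'-free part is the partial derivative in x and the y' coefficient is the partial derivative in y:
  ∂F/∂x = 6sin(y)
  ∂F/∂y = 6x·cos(y)

so d/dx[F(x, y(x))] = ∂F/∂x + (∂F/∂y)·y' = 0. Rearranging,
  dy/dx = -(∂F/∂x)/(∂F/∂y) = -(6sin(y))/(6x·cos(y)) = -tan(y)/x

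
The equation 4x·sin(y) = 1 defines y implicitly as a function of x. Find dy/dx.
Take d/dx of both sides. Since y is implicitly a function of x, the chain rule attaches a y' = dy/dx factor whenever we differentiate through y.

Set F(x, y) = (left side) − (right side), so the curve is F = 0. Differentiating each term of F:
  d/dx[4x·sin(y)] = 4x·y'·cos(y) + 4sin(y)
  d/dx[-1] = 0

Collecting, the y'-free part is the partial derivative in x and the y' coefficient is the partial derivative in y:
  ∂F/∂x = 4sin(y)
  ∂F/∂y = 4x·cos(y)

so d/dx[F(x, y(x))] = ∂F/∂x + (∂F/∂y)·y' = 0. Rearranging,
  dy/dx = -(∂F/∂x)/(∂F/∂y) = -(4sin(y))/(4x·cos(y)) = -tan(y)/x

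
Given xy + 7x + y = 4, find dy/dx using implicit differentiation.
Take d/dx of both sides. Since y is implicitly a function of x, the chain rule attaches a y' = dy/dx factor whenever we differentiate through y.

Set F(x, y) = (left side) − (right side), so the curve is F = 0. Differentiating each term of F:
  d/dx[xy] = x·y' + y
  d/dx[7x] = 7
  d/dx[y] = y'
  d/dx[-4] = 0

Collecting, the y'-free part is the partial derivative in x and the y' coefficient is the partial derivative in y:
  ∂F/∂x = y + 7
  ∂F/∂y = x + 1

so d/dx[F(x, y(x))] = ∂F/∂x + (∂F/∂y)·y' = 0. Rearranging,
  dy/dx = -(∂F/∂x)/(∂F/∂y) = -(y + 7)/(x + 1) = (-y - 7)/(x + 1)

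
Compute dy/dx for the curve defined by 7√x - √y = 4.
Differentiate the relation implicitly: treat y = y(x) and apply the chain rule, so every y-derivative picks up a y' = dy/dx factor.

With everything moved to the left-hand side, differentiate term by term:
  d/dx[7√(x)] = 7/(2√(x))
  d/dx[-√(y)] = -y'/(2√(y))
  d/dx[-4] = 0

Separating the contributions that come from x directly and those that come through y:
  without y':      7/(2√(x))
  multiplying y':  -1/(2√(y))

so (7/(2√(x))) + (-1/(2√(y)))·y' = 0, and therefore
  dy/dx = -(7/(2√(x)))/(-1/(2√(y))) = 7√(y)/√(x)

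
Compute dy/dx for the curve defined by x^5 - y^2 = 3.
Differentiate both sides with respect to x, treating y as y(x). By the chain rule, any term containing y contributes a factor of y' = dy/dx when we differentiate it.

Move every term to one side and write the relation as F(x, y) = 0. Term by term,
  d/dx[x^5] = 5x^4
  d/dx[-y^2] = -2y·y'
  d/dx[-3] = 0

The pieces without y' make up ∂F/∂x and the coefficient of y' is ∂F/∂y:
  ∂F/∂x = 5x^4,
  ∂F/∂y = -2y.

Since d/dx[F] = ∂F/∂x + (∂F/∂y)·y' = 0, solve for y':
  (∂F/∂y)·y' = -∂F/∂x
  dy/dx = -(∂F/∂x)/(∂F/∂y) = -(5x^4)/(-2y) = 5x^4/(2y)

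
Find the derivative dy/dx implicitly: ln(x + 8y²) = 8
Differentiate both sides with respect to x, treating y as y(x). By the chain rule, any term containing y contributes a factor of y' = dy/dx when we differentiate it.

Move every term to one side and write the relation as F(x, y) = 0. Term by term,
  d/dx[ln(x + 8y^2)] = (16y·y' + 1)/(x + 8y^2)
  d/dx[-8] = 0

The pieces without y' make up ∂F/∂x and the coefficient of y' is ∂F/∂y:
  ∂F/∂x = 1/(x + 8y^2),
  ∂F/∂y = 16y/(x + 8y^2).

Since d/dx[F] = ∂F/∂x + (∂F/∂y)·y' = 0, solve for y':
  (∂F/∂y)·y' = -∂F/∂x
  dy/dx = -(∂F/∂x)/(∂F/∂y) = -(1/(x + 8y^2))/(16y/(x + 8y^2)) = -1/(16y)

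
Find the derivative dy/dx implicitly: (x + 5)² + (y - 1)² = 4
Differentiate both sides with respect to x, treating y as y(x). By the chain rule, any term containing y contributes a factor of y' = dy/dx when we differentiate it.

Move every term to one side and write the relation as F(x, y) = 0. Term by term,
  d/dx[(x + 5)^2] = 2x + 10
  d/dx[(y - 1)^2] = 2·y'(y - 1)
  d/dx[-4] = 0

The pieces without y' make up ∂F/∂x and the coefficient of y' is ∂F/∂y:
  ∂F/∂x = 2x + 10,
  ∂F/∂y = 2y - 2.

Since d/dx[F] = ∂F/∂x + (∂F/∂y)·y' = 0, solve for y':
  (∂F/∂y)·y' = -∂F/∂x
  dy/dx = -(∂F/∂x)/(∂F/∂y) = -(2x + 10)/(2y - 2) = (-x - 5)/(y - 1)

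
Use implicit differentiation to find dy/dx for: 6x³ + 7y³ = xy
Differentiate both sides with respect to x, treating y as y(x). By the chain rule, any term containing y contributes a factor of y' = dy/dx when we differentiate it.

Move every term to one side and write the relation as F(x, y) = 0. Term by term,
  d/dx[6x^3] = 18x^2
  d/dx[-xy] = -x·y' - y
  d/dx[7y^3] = 21y^2·y'

The pieces without y' make up ∂F/∂x and the coefficient of y' is ∂F/∂y:
  ∂F/∂x = 18x^2 - y,
  ∂F/∂y = -x + 21y^2.

Since d/dx[F] = ∂F/∂x + (∂F/∂y)·y' = 0, solve for y':
  (∂F/∂y)·y' = -∂F/∂x
  dy/dx = -(∂F/∂x)/(∂F/∂y) = -(18x^2 - y)/(-x + 21y^2) = (18x^2 - y)/(x - 21y^2)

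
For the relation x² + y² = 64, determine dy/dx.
Differentiate the relation implicitly: treat y = y(x) and apply the chain rule, so every y-derivative picks up a y' = dy/dx factor.

With everything moved to the left-hand side, differentiate term by term:
  d/dx[x^2] = 2x
  d/dx[y^2] = 2y·y'
  d/dx[-64] = 0

Separating the contributions that come from x directly and those that come through y:
  without y':      2x
  multiplying y':  2y

so (2x) + (2y)·y' = 0, and therefore
  dy/dx = -(2x)/(2y) = -x/y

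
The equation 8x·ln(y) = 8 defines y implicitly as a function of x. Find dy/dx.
Differentiate the relation implicitly: treat y = y(x) and apply the chain rule, so every y-derivative picks up a y' = dy/dx factor.

With everything moved to the left-hand side, differentiate term by term:
  d/dx[8x·ln(y)] = 8x·y'/y + 8ln(y)
  d/dx[-8] = 0

Separating the contributions that come from x directly and those that come through y:
  without y':      8ln(y)
  multiplying y':  8x/y

so (8ln(y)) + (8x/y)·y' = 0, and therefore
  dy/dx = -(8ln(y))/(8x/y) = -y·ln(y)/x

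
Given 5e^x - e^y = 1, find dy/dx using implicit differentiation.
Apply d/dx to both sides, remembering that y depends on x. Each occurrence of y therefore brings in a y' = dy/dx via the chain rule.

With F(x, y) equal to the left-hand side minus the right, differentiate F term by term:
  d/dx[5e^(x)] = 5e^(x)
  d/dx[-e^(y)] = -y'·e^(y)
  d/dx[-1] = 0
Adding these up, d/dx[F] = 0 becomes
  (5e^(x)) + (-e^(y))·y' = 0,
so isolating y',
  dy/dx = -(5e^(x))/(-e^(y)) = 5e^(x - y)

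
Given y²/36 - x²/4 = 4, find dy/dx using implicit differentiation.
Apply d/dx to both sides, remembering that y depends on x. Each occurrence of y therefore brings in a y' = dy/dx via the chain rule.

With F(x, y) equal to the left-hand side minus the right, differentiate F term by term:
  d/dx[-x^2/4] = -x/2
  d/dx[y^2/36] = y·y'/18
  d/dx[-4] = 0
Adding these up, d/dx[F] = 0 becomes
  (-x/2) + (y/18)·y' = 0,
so isolating y',
  dy/dx = -(-x/2)/(y/18) = 9x/y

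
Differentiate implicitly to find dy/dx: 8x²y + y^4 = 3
Take d/dx of both sides. Since y is implicitly a function of x, the chain rule attaches a y' = dy/dx factor whenever we differentiate through y.

Set F(x, y) = (left side) − (right side), so the curve is F = 0. Differentiating each term of F:
  d/dx[8x^2y] = 8x^2·y' + 16xy
  d/dx[y^4] = 4y^3·y'
  d/dx[-3] = 0

Collecting, the y'-free part is the partial derivative in x and the y' coefficient is the partial derivative in y:
  ∂F/∂x = 16xy
  ∂F/∂y = 8x^2 + 4y^3

so d/dx[F(x, y(x))] = ∂F/∂x + (∂F/∂y)·y' = 0. Rearranging,
  dy/dx = -(∂F/∂x)/(∂F/∂y) = -(16xy)/(8x^2 + 4y^3) = -4xy/(2x^2 + y^3)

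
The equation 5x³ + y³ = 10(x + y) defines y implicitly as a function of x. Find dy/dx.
Take d/dx of both sides. Since y is implicitly a function of x, the chain rule attaches a y' = dy/dx factor whenever we differentiate through y.

Set F(x, y) = (left side) − (right side), so the curve is F = 0. Differentiating each term of F:
  d/dx[5x^3] = 15x^2
  d/dx[-10x] = -10
  d/dx[y^3] = 3y^2·y'
  d/dx[-10y] = -10·y'

Collecting, the y'-free part is the partial derivative in x and the y' coefficient is the partial derivative in y:
  ∂F/∂x = 15x^2 - 10
  ∂F/∂y = 3y^2 - 10

so d/dx[F(x, y(x))] = ∂F/∂x + (∂F/∂y)·y' = 0. Rearranging,
  dy/dx = -(∂F/∂x)/(∂F/∂y) = -(15x^2 - 10)/(3y^2 - 10) = 5(2 - 3x^2)/(3y^2 - 10)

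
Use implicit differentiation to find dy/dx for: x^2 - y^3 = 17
Apply d/dx to both sides, remembering that y depends on x. Each occurrence of y therefore brings in a y' = dy/dx via the chain rule.

With F(x, y) equal to the left-hand side minus the right, differentiate F term by term:
  d/dx[x^2] = 2x
  d/dx[-y^3] = -3y^2·y'
  d/dx[-17] = 0
Adding these up, d/dx[F] = 0 becomes
  (2x) + (-3y^2)·y' = 0,
so isolating y',
  dy/dx = -(2x)/(-3y^2) = 2x/(3y^2)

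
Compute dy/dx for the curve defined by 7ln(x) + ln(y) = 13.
Take d/dx of both sides. Since y is implicitly a function of x, the chain rule attaches a y' = dy/dx factor whenever we differentiate through y.

Set F(x, y) = (left side) − (right side), so the curve is F = 0. Differentiating each term of F:
  d/dx[7ln(x)] = 7/x
  d/dx[ln(y)] = y'/y
  d/dx[-13] = 0

Collecting, the y'-free part is the partial derivative in x and the y' coefficient is the partial derivative in y:
  ∂F/∂x = 7/x
  ∂F/∂y = 1/y

so d/dx[F(x, y(x))] = ∂F/∂x + (∂F/∂y)·y' = 0. Rearranging,
  dy/dx = -(∂F/∂x)/(∂F/∂y) = -(7/x)/(1/y) = -7y/x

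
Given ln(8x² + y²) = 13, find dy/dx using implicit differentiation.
Differentiate both sides with respect to x, treating y as y(x). By the chain rule, any term containing y contributes a factor of y' = dy/dx when we differentiate it.

Move every term to one side and write the relation as F(x, y) = 0. Term by term,
  d/dx[ln(8x^2 + y^2)] = (16x + 2y·y')/(8x^2 + y^2)
  d/dx[-13] = 0

The pieces without y' make up ∂F/∂x and the coefficient of y' is ∂F/∂y:
  ∂F/∂x = 16x/(8x^2 + y^2),
  ∂F/∂y = 2y/(8x^2 + y^2).

Since d/dx[F] = ∂F/∂x + (∂F/∂y)·y' = 0, solve for y':
  (∂F/∂y)·y' = -∂F/∂x
  dy/dx = -(∂F/∂x)/(∂F/∂y) = -(16x/(8x^2 + y^2))/(2y/(8x^2 + y^2)) = -8x/y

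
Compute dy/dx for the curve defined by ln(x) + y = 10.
Differentiate both sides with respect to x, treating y as y(x). By the chain rule, any term containing y contributes a factor of y' = dy/dx when we differentiate it.

Move every term to one side and write the relation as F(x, y) = 0. Term by term,
  d/dx[y] = y'
  d/dx[ln(x)] = 1/x
  d/dx[-10] = 0

The pieces without y' make up ∂F/∂x and the coefficient of y' is ∂F/∂y:
  ∂F/∂x = 1/x,
  ∂F/∂y = 1.

Since d/dx[F] = ∂F/∂x + (∂F/∂y)·y' = 0, solve for y':
  (∂F/∂y)·y' = -∂F/∂x
  dy/dx = -(∂F/∂x)/(∂F/∂y) = -(1/x)/(1) = -1/x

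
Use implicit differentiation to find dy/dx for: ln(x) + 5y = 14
Differentiate both sides with respect to x, treating y as y(x). By the chain rule, any term containing y contributes a factor of y' = dy/dx when we differentiate it.

Move every term to one side and write the relation as F(x, y) = 0. Term by term,
  d/dx[5y] = 5·y'
  d/dx[ln(x)] = 1/x
  d/dx[-14] = 0

The pieces without y' make up ∂F/∂x and the coefficient of y' is ∂F/∂y:
  ∂F/∂x = 1/x,
  ∂F/∂y = 5.

Since d/dx[F] = ∂F/∂x + (∂F/∂y)·y' = 0, solve for y':
  (∂F/∂y)·y' = -∂F/∂x
  dy/dx = -(∂F/∂x)/(∂F/∂y) = -(1/x)/(5) = -1/(5x)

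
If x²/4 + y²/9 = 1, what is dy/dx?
Differentiate the relation implicitly: treat y = y(x) and apply the chain rule, so every y-derivative picks up a y' = dy/dx factor.

With everything moved to the left-hand side, differentiate term by term:
  d/dx[x^2/4] = x/2
  d/dx[y^2/9] = 2y·y'/9
  d/dx[-1] = 0

Separating the contributions that come from x directly and those that come through y:
  without y':      x/2
  multiplying y':  2y/9

so (x/2) + (2y/9)·y' = 0, and therefore
  dy/dx = -(x/2)/(2y/9) = -9x/(4y)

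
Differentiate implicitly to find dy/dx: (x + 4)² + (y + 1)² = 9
Apply d/dx to both sides, remembering that y depends on x. Each occurrence of y therefore brings in a y' = dy/dx via the chain rule.

With F(x, y) equal to the left-hand side minus the right, differentiate F term by term:
  d/dx[(x + 4)^2] = 2x + 8
  d/dx[(y + 1)^2] = 2·y'(y + 1)
  d/dx[-9] = 0
Adding these up, d/dx[F] = 0 becomes
  (2x + 8) + (2y + 2)·y' = 0,
so isolating y',
  dy/dx = -(2x + 8)/(2y + 2) = (-x - 4)/(y + 1)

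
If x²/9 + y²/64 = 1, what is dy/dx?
Take d/dx of both sides. Since y is implicitly a function of x, the chain rule attaches a y' = dy/dx factor whenever we differentiate through y.

Set F(x, y) = (left side) − (right side), so the curve is F = 0. Differentiating each term of F:
  d/dx[x^2/9] = 2x/9
  d/dx[y^2/64] = y·y'/32
  d/dx[-1] = 0

Collecting, the y'-free part is the partial derivative in x and the y' coefficient is the partial derivative in y:
  ∂F/∂x = 2x/9
  ∂F/∂y = y/32

so d/dx[F(x, y(x))] = ∂F/∂x + (∂F/∂y)·y' = 0. Rearranging,
  dy/dx = -(∂F/∂x)/(∂F/∂y) = -(2x/9)/(y/32) = -64x/(9y)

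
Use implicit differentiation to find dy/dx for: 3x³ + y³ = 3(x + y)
Apply d/dx to both sides, remembering that y depends on x. Each occurrence of y therefore brings in a y' = dy/dx via the chain rule.

With F(x, y) equal to the left-hand side minus the right, differentiate F term by term:
  d/dx[3x^3] = 9x^2
  d/dx[-3x] = -3
  d/dx[y^3] = 3y^2·y'
  d/dx[-3y] = -3·y'
Adding these up, d/dx[F] = 0 becomes
  (9x^2 - 3) + (3y^2 - 3)·y' = 0,
so isolating y',
  dy/dx = -(9x^2 - 3)/(3y^2 - 3) = (1 - 3x^2)/(y^2 - 1)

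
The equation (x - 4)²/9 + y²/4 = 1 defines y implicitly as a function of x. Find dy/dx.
Differentiate the relation implicitly: treat y = y(x) and apply the chain rule, so every y-derivative picks up a y' = dy/dx factor.

With everything moved to the left-hand side, differentiate term by term:
  d/dx[y^2/4] = y·y'/2
  d/dx[(x - 4)^2/9] = 2x/9 - 8/9
  d/dx[-1] = 0

Separating the contributions that come from x directly and those that come through y:
  without y':      2x/9 - 8/9
  multiplying y':  y/2

so (2x/9 - 8/9) + (y/2)·y' = 0, and therefore
  dy/dx = -(2x/9 - 8/9)/(y/2)
        = -(2(x - 4)/9)/(y/2) = 4(4 - x)/(9y)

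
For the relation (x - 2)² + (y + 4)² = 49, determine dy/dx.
Take d/dx of both sides. Since y is implicitly a function of x, the chain rule attaches a y' = dy/dx factor whenever we differentiate through y.

Set F(x, y) = (left side) − (right side), so the curve is F = 0. Differentiating each term of F:
  d/dx[(x - 2)^2] = 2x - 4
  d/dx[(y + 4)^2] = 2·y'(y + 4)
  d/dx[-49] = 0

Collecting, the y'-free part is the partial derivative in x and the y' coefficient is the partial derivative in y:
  ∂F/∂x = 2x - 4
  ∂F/∂y = 2y + 8

so d/dx[F(x, y(x))] = ∂F/∂x + (∂F/∂y)·y' = 0. Rearranging,
  dy/dx = -(∂F/∂x)/(∂F/∂y) = -(2x - 4)/(2y + 8) = (2 - x)/(y + 4)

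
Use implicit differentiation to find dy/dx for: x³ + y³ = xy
Take d/dx of both sides. Since y is implicitly a function of x, the chain rule attaches a y' = dy/dx factor whenever we differentiate through y.

Set F(x, y) = (left side) − (right side), so the curve is F = 0. Differentiating each term of F:
  d/dx[x^3] = 3x^2
  d/dx[-xy] = -x·y' - y
  d/dx[y^3] = 3y^2·y'

Collecting, the y'-free part is the partial derivative in x and the y' coefficient is the partial derivative in y:
  ∂F/∂x = 3x^2 - y
  ∂F/∂y = -x + 3y^2

so d/dx[F(x, y(x))] = ∂F/∂x + (∂F/∂y)·y' = 0. Rearranging,
  dy/dx = -(∂F/∂x)/(∂F/∂y) = -(3x^2 - y)/(-x + 3y^2) = (3x^2 - y)/(x - 3y^2)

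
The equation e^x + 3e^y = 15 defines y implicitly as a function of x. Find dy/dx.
Differentiate both sides with respect to x, treating y as y(x). By the chain rule, any term containing y contributes a factor of y' = dy/dx when we differentiate it.

Move every term to one side and write the relation as F(x, y) = 0. Term by term,
  d/dx[e^(x)] = e^(x)
  d/dx[3e^(y)] = 3·y'·e^(y)
  d/dx[-15] = 0

The pieces without y' make up ∂F/∂x and the coefficient of y' is ∂F/∂y:
  ∂F/∂x = e^(x),
  ∂F/∂y = 3e^(y).

Since d/dx[F] = ∂F/∂x + (∂F/∂y)·y' = 0, solve for y':
  (∂F/∂y)·y' = -∂F/∂x
  dy/dx = -(∂F/∂x)/(∂F/∂y) = -(e^(x))/(3e^(y)) = -e^(x - y)/3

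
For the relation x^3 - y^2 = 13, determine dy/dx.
Differentiate both sides with respect to x, treating y as y(x). By the chain rule, any term containing y contributes a factor of y' = dy/dx when we differentiate it.

Move every term to one side and write the relation as F(x, y) = 0. Term by term,
  d/dx[x^3] = 3x^2
  d/dx[-y^2] = -2y·y'
  d/dx[-13] = 0

The pieces without y' make up ∂F/∂x and the coefficient of y' is ∂F/∂y:
  ∂F/∂x = 3x^2,
  ∂F/∂y = -2y.

Since d/dx[F] = ∂F/∂x + (∂F/∂y)·y' = 0, solve for y':
  (∂F/∂y)·y' = -∂F/∂x
  dy/dx = -(∂F/∂x)/(∂F/∂y) = -(3x^2)/(-2y) = 3x^2/(2y)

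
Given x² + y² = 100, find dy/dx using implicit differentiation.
Differentiate both sides with respect to x, treating y as y(x). By the chain rule, any term containing y contributes a factor of y' = dy/dx when we differentiate it.

Move every term to one side and write the relation as F(x, y) = 0. Term by term,
  d/dx[x^2] = 2x
  d/dx[y^2] = 2y·y'
  d/dx[-100] = 0

The pieces without y' make up ∂F/∂x and the coefficient of y' is ∂F/∂y:
  ∂F/∂x = 2x,
  ∂F/∂y = 2y.

Since d/dx[F] = ∂F/∂x + (∂F/∂y)·y' = 0, solve for y':
  (∂F/∂y)·y' = -∂F/∂x
  dy/dx = -(∂F/∂x)/(∂F/∂y) = -(2x)/(2y) = -x/y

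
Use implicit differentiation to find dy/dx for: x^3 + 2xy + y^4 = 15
Differentiate the relation implicitly: treat y = y(x) and apply the chain rule, so every y-derivative picks up a y' = dy/dx factor.

With everything moved to the left-hand side, differentiate term by term:
  d/dx[x^3] = 3x^2
  d/dx[2xy] = 2x·y' + 2y
  d/dx[y^4] = 4y^3·y'
  d/dx[-15] = 0

Separating the contributions that come from x directly and those that come through y:
  without y':      3x^2 + 2y
  multiplying y':  2x + 4y^3

so (3x^2 + 2y) + (2x + 4y^3)·y' = 0, and therefore
  dy/dx = -(3x^2 + 2y)/(2x + 4y^3) = (-3x^2/2 - y)/(x + 2y^3)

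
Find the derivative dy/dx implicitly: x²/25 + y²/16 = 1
Differentiate both sides with respect to x, treating y as y(x). By the chain rule, any term containing y contributes a factor of y' = dy/dx when we differentiate it.

Move every term to one side and write the relation as F(x, y) = 0. Term by term,
  d/dx[x^2/25] = 2x/25
  d/dx[y^2/16] = y·y'/8
  d/dx[-1] = 0

The pieces without y' make up ∂F/∂x and the coefficient of y' is ∂F/∂y:
  ∂F/∂x = 2x/25,
  ∂F/∂y = y/8.

Since d/dx[F] = ∂F/∂x + (∂F/∂y)·y' = 0, solve for y':
  (∂F/∂y)·y' = -∂F/∂x
  dy/dx = -(∂F/∂x)/(∂F/∂y) = -(2x/25)/(y/8) = -16x/(25y)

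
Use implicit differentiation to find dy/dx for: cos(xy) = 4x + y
Take d/dx of both sides. Since y is implicitly a function of x, the chain rule attaches a y' = dy/dx factor whenever we differentiate through y.

Set F(x, y) = (left side) − (right side), so the curve is F = 0. Differentiating each term of F:
  d/dx[-4x] = -4
  d/dx[-y] = -y'
  d/dx[cos(xy)] = -(x·y' + y)·sin(xy)

Collecting, the y'-free part is the partial derivative in x and the y' coefficient is the partial derivative in y:
  ∂F/∂x = -y·sin(xy) - 4
  ∂F/∂y = -x·sin(xy) - 1

so d/dx[F(x, y(x))] = ∂F/∂x + (∂F/∂y)·y' = 0. Rearranging,
  dy/dx = -(∂F/∂x)/(∂F/∂y) = -(-y·sin(xy) - 4)/(-x·sin(xy) - 1) = -(y·sin(xy) + 4)/(x·sin(xy) + 1)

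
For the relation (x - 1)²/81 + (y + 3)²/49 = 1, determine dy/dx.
Take d/dx of both sides. Since y is implicitly a function of x, the chain rule attaches a y' = dy/dx factor whenever we differentiate through y.

Set F(x, y) = (left side) − (right side), so the curve is F = 0. Differentiating each term of F:
  d/dx[(x - 1)^2/81] = 2x/81 - 2/81
  d/dx[(y + 3)^2/49] = 2·y'(y + 3)/49
  d/dx[-1] = 0

Collecting, the y'-free part is the partial derivative in x and the y' coefficient is the partial derivative in y:
  ∂F/∂x = 2x/81 - 2/81
  ∂F/∂y = 2y/49 + 6/49

so d/dx[F(x, y(x))] = ∂F/∂x + (∂F/∂y)·y' = 0. Rearranging,
  dy/dx = -(∂F/∂x)/(∂F/∂y) = -(2x/81 - 2/81)/(2y/49 + 6/49)
        = -(2(x - 1)/81)/(2(y + 3)/49) = 49(1 - x)/(81(y + 3))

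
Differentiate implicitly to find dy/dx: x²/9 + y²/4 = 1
Take d/dx of both sides. Since y is implicitly a function of x, the chain rule attaches a y' = dy/dx factor whenever we differentiate through y.

Set F(x, y) = (left side) − (right side), so the curve is F = 0. Differentiating each term of F:
  d/dx[x^2/9] = 2x/9
  d/dx[y^2/4] = y·y'/2
  d/dx[-1] = 0

Collecting, the y'-free part is the partial derivative in x and the y' coefficient is the partial derivative in y:
  ∂F/∂x = 2x/9
  ∂F/∂y = y/2

so d/dx[F(x, y(x))] = ∂F/∂x + (∂F/∂y)·y' = 0. Rearranging,
  dy/dx = -(∂F/∂x)/(∂F/∂y) = -(2x/9)/(y/2) = -4x/(9y)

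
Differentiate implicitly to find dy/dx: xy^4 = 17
Differentiate both sides with respect to x, treating y as y(x). By the chain rule, any term containing y contributes a factor of y' = dy/dx when we differentiate it.

Move every term to one side and write the relation as F(x, y) = 0. Term by term,
  d/dx[xy^4] = 4xy^3·y' + y^4
  d/dx[-17] = 0

The pieces without y' make up ∂F/∂x and the coefficient of y' is ∂F/∂y:
  ∂F/∂x = y^4,
  ∂F/∂y = 4xy^3.

Since d/dx[F] = ∂F/∂x + (∂F/∂y)·y' = 0, solve for y':
  (∂F/∂y)·y' = -∂F/∂x
  dy/dx = -(∂F/∂x)/(∂F/∂y) = -(y^4)/(4xy^3) = -y/(4x)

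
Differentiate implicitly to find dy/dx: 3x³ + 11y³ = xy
Take d/dx of both sides. Since y is implicitly a function of x, the chain rule attaches a y' = dy/dx factor whenever we differentiate through y.

Set F(x, y) = (left side) − (right side), so the curve is F = 0. Differentiating each term of F:
  d/dx[3x^3] = 9x^2
  d/dx[-xy] = -x·y' - y
  d/dx[11y^3] = 33y^2·y'

Collecting, the y'-free part is the partial derivative in x and the y' coefficient is the partial derivative in y:
  ∂F/∂x = 9x^2 - y
  ∂F/∂y = -x + 33y^2

so d/dx[F(x, y(x))] = ∂F/∂x + (∂F/∂y)·y' = 0. Rearranging,
  dy/dx = -(∂F/∂x)/(∂F/∂y) = -(9x^2 - y)/(-x + 33y^2) = (9x^2 - y)/(x - 33y^2)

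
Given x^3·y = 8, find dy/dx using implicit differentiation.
Take d/dx of both sides. Since y is implicitly a function of x, the chain rule attaches a y' = dy/dx factor whenever we differentiate through y.

Set F(x, y) = (left side) − (right side), so the curve is F = 0. Differentiating each term of F:
  d/dx[x^3y] = x^3·y' + 3x^2y
  d/dx[-8] = 0

Collecting, the y'-free part is the partial derivative in x and the y' coefficient is the partial derivative in y:
  ∂F/∂x = 3x^2y
  ∂F/∂y = x^3

so d/dx[F(x, y(x))] = ∂F/∂x + (∂F/∂y)·y' = 0. Rearranging,
  dy/dx = -(∂F/∂x)/(∂F/∂y) = -(3x^2y)/(x^3) = -3y/x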